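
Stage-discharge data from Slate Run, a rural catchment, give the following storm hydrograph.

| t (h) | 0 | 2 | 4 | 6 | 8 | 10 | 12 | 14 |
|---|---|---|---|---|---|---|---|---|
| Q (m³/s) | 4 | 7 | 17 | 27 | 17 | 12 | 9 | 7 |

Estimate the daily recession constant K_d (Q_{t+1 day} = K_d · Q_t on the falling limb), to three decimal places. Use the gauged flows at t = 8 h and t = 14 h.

Between t = 8 h and t = 14 h the flow falls from 17 to 7 m³/s over 3×2 h = 6 h.
Per-interval ratio K = (7/17)^(1/3) = 0.7440; K_d = K^(24/2) = 0.029.

K_d ≈ 0.029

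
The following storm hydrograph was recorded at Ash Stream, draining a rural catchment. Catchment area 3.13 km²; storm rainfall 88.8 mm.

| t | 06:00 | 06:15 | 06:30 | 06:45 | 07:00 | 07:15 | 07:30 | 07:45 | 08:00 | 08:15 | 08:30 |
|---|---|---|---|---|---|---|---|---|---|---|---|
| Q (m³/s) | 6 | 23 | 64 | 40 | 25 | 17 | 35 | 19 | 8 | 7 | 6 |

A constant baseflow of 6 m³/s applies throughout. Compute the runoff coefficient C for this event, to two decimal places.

C ≈ 0.60

ΣQ_DR = 184.0 m³/s; V = ΣQ_DR·Δt = 1.656 × 10^5 m³.
Runoff depth d = V / A = 52.91 mm.
C = d / P = 52.91 / 88.8 = 0.60.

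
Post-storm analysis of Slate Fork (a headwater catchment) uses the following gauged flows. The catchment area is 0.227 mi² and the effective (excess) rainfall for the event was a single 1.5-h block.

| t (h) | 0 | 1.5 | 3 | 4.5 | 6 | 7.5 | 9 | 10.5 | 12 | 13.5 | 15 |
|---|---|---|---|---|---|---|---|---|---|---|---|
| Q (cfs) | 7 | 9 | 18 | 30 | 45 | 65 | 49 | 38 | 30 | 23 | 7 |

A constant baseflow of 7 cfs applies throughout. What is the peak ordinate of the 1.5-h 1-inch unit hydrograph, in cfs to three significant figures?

U_p ≈ 23.2 cfs

Direct runoff: 0.0, 2.0, 11.0, 23.0, 38.0, 58.0, 42.0, 31.0, 23.0, 16.0, 0.0 cfs; ΣQ_DR = 244.0 cfs, peak = 58.0 cfs.
Runoff depth d = ΣQ_DR·Δt / A = 244.0 × 5400 / (0.227 mi²) = 2.498 in.
The 1-inch UH is the DRH scaled by (1 in)/d, so U_p = 58.0 × 1/2.498 = 23.2 cfs.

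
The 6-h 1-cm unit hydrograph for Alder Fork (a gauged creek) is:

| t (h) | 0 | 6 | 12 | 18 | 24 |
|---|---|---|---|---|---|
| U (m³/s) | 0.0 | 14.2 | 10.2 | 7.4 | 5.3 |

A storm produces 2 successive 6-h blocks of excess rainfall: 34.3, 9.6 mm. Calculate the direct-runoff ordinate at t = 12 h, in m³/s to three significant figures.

By discrete convolution, Q_j = Σ (P_i / 10 mm) · U_{j−i}.
At t = 12 h (j=2): Q = (34.3/10)·10.2 + (9.6/10)·14.2 = 48.6 m³/s.

Q ≈ 48.6 m³/s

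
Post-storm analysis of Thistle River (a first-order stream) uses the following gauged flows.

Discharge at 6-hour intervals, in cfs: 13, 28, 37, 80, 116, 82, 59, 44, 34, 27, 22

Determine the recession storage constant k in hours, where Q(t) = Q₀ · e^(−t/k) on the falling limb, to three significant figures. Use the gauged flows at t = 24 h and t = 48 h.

k ≈ 19.6 h

On the falling limb, Q drops from 116 to 34 cfs between t = 24 h and t = 48 h (Δt = 24 h).
k = −Δt / ln(Q₂/Q₁) = −24 / ln(34/116) = 19.6 h.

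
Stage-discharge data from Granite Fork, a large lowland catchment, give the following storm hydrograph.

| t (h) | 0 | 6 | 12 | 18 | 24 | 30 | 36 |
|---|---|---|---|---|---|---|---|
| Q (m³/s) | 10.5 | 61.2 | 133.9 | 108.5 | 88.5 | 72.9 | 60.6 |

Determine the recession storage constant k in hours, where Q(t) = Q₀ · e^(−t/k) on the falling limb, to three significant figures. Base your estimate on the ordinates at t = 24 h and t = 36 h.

k ≈ 31.7 h

On the falling limb, Q drops from 88.5 to 60.6 m³/s between t = 24 h and t = 36 h (Δt = 12 h).
k = −Δt / ln(Q₂/Q₁) = −12 / ln(60.6/88.5) = 31.7 h.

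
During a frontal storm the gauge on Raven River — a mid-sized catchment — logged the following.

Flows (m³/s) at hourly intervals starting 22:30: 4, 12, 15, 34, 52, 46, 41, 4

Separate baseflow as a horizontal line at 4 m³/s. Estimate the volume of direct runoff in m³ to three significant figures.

V ≈ 6.34 × 10^5 m³

Direct-runoff ordinates (Q − Q_b): 0.0, 8.0, 11.0, 30.0, 48.0, 42.0, 37.0, 0.0 m³/s.
ΣQ_DR = 176.0 m³/s.
With Δt = 1 h = 3600 s, V = ΣQ_DR · Δt = 176.0 × 3600 = 6.34 × 10^5 m³.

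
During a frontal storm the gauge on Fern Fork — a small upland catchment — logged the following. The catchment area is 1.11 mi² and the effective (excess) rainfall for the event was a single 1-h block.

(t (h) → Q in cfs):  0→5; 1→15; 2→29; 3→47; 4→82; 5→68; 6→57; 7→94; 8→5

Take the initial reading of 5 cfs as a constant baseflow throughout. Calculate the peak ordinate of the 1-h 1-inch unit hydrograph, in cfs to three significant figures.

Direct runoff: 0.0, 10.0, 24.0, 42.0, 77.0, 63.0, 52.0, 89.0, 0.0 cfs; ΣQ_DR = 357.0 cfs, peak = 89.0 cfs.
Runoff depth d = ΣQ_DR·Δt / A = 357.0 × 3600 / (1.11 mi²) = 0.4984 in.
The 1-inch UH is the DRH scaled by (1 in)/d, so U_p = 89.0 × 1/0.4984 = 179 cfs.

U_p ≈ 179 cfs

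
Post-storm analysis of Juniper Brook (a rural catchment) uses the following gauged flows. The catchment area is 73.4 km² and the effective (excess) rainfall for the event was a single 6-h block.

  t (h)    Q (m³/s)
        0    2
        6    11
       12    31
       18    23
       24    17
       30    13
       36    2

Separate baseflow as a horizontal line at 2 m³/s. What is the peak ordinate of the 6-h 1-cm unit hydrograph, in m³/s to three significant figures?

U_p ≈ 11.6 m³/s

Direct runoff: 0.0, 9.0, 29.0, 21.0, 15.0, 11.0, 0.0 m³/s; ΣQ_DR = 85.00 m³/s, peak = 29.0 m³/s.
Runoff depth d = ΣQ_DR·Δt / A = 85.00 × 21600 / (73.4 km²) = 25.01 mm.
The 1-cm UH is the DRH scaled by (10 mm)/d, so U_p = 29.0 × 10/25.01 = 11.6 m³/s.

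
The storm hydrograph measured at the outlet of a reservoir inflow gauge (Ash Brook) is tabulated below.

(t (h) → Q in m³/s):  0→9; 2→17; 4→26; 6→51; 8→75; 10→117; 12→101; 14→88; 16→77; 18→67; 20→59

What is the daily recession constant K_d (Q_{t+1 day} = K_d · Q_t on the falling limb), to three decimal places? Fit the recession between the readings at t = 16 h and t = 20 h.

Between t = 16 h and t = 20 h the flow falls from 77 to 59 m³/s over 2×2 h = 4 h.
Per-interval ratio K = (59/77)^(1/2) = 0.8753; K_d = K^(24/2) = 0.202.

K_d ≈ 0.202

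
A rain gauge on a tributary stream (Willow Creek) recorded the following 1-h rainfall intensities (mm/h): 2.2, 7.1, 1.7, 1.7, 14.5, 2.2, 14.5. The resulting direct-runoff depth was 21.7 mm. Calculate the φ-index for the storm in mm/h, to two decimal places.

φ ≈ 4.80 mm/h

Only the 3 blocks with intensity above φ contribute runoff: 7.1, 14.5, 14.5 mm/h.
Σ(I−φ)·Δt = d  ⇒  (7.1+14.5+14.5 − 3φ)·1 = 21.7
φ = (36.10 − 21.7/1) / 3 = 4.80 mm/h.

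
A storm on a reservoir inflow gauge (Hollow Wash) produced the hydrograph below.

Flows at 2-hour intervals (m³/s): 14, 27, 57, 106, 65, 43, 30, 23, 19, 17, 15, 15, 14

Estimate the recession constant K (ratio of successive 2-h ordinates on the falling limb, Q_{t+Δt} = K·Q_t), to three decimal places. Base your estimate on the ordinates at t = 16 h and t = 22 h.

K ≈ 0.924

Using the recession-limb readings at t = 16 h and t = 22 h: Q falls from 19 to 15 m³/s over 3 intervals.
K = (Q₂/Q₁)^(1/3) = (15/19)^(1/3) = 0.924.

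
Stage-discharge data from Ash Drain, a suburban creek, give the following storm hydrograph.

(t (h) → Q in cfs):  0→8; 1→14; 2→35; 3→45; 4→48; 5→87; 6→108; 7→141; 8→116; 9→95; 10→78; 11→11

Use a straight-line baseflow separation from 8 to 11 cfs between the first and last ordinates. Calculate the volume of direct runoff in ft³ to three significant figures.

Direct-runoff ordinates (Q − Q_b): 0.00, 5.73, 26.45, 36.18, 38.91, 77.64, 98.36, 131.09, 105.82, 84.55, 67.27, 0.00 cfs.
ΣQ_DR = 672.0 cfs.
With Δt = 1 h = 3600 s, V = ΣQ_DR · Δt = 672.0 × 3600 = 2.42 × 10^6 ft³.

V ≈ 2.42 × 10^6 ft³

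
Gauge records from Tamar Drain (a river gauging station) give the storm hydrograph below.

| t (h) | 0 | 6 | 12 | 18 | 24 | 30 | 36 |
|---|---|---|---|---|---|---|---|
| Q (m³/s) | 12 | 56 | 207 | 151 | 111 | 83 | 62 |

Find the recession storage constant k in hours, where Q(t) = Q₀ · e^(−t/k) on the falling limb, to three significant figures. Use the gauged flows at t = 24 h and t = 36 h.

On the falling limb, Q drops from 111 to 62 m³/s between t = 24 h and t = 36 h (Δt = 12 h).
k = −Δt / ln(Q₂/Q₁) = −12 / ln(62/111) = 20.6 h.

k ≈ 20.6 h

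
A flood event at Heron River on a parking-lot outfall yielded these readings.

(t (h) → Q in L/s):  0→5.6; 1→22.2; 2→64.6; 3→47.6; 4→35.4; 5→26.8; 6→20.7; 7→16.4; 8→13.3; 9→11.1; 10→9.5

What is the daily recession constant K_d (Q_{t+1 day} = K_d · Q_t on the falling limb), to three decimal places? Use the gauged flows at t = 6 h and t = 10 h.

K_d ≈ 0.009

Between t = 6 h and t = 10 h the flow falls from 20.7 to 9.5 L/s over 4×1 h = 4 h.
Per-interval ratio K = (9.5/20.7)^(1/4) = 0.8231; K_d = K^(24/1) = 0.009.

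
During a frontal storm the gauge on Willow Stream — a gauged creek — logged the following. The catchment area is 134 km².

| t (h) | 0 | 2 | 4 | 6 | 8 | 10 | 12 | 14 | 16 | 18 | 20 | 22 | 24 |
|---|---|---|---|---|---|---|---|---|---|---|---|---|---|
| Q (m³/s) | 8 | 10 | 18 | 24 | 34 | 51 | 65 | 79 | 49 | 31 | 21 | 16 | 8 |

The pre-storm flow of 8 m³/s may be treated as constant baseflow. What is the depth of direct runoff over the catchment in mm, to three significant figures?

Direct runoff: 0.0, 2.0, 10.0, 16.0, 26.0, 43.0, 57.0, 71.0, 41.0, 23.0, 13.0, 8.0, 0.0 m³/s; ΣQ_DR = 310.0 m³/s.
V = ΣQ_DR · Δt = 310.0 × 7200 s = 2.232 × 10^6 m³.
Over A = 134 km², depth = V / A = 16.7 mm.

d ≈ 16.7 mm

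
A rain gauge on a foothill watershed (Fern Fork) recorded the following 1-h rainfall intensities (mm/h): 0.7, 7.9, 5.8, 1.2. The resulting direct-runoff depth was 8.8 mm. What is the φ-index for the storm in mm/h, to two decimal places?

φ ≈ 2.45 mm/h

Only the 2 blocks with intensity above φ contribute runoff: 7.9, 5.8 mm/h.
Σ(I−φ)·Δt = d  ⇒  (7.9+5.8 − 2φ)·1 = 8.8
φ = (13.70 − 8.8/1) / 2 = 2.45 mm/h.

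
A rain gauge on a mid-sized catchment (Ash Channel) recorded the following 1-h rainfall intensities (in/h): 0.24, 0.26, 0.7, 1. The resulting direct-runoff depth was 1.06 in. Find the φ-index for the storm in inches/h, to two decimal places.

φ ≈ 0.32 in/h

Only the 2 blocks with intensity above φ contribute runoff: 0.7, 1 in/h.
Σ(I−φ)·Δt = d  ⇒  (0.7+1 − 2φ)·1 = 1.06
φ = (1.700 − 1.06/1) / 2 = 0.32 in/h.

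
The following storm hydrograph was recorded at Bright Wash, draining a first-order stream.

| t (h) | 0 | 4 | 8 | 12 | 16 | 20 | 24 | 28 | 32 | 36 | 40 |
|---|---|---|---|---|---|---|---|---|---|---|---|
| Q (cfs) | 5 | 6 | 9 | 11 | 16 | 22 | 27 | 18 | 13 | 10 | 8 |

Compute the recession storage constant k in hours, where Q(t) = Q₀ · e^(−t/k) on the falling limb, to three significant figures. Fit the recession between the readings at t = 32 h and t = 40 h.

On the falling limb, Q drops from 13 to 8 cfs between t = 32 h and t = 40 h (Δt = 8 h).
k = −Δt / ln(Q₂/Q₁) = −8 / ln(8/13) = 16.5 h.

k ≈ 16.5 h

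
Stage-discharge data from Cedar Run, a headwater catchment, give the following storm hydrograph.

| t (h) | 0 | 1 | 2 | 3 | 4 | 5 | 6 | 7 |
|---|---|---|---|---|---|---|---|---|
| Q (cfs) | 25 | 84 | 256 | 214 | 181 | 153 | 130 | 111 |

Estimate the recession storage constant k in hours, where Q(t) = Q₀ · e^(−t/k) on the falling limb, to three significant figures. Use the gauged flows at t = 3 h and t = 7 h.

k ≈ 6.09 h

On the falling limb, Q drops from 214 to 111 cfs between t = 3 h and t = 7 h (Δt = 4 h).
k = −Δt / ln(Q₂/Q₁) = −4 / ln(111/214) = 6.09 h.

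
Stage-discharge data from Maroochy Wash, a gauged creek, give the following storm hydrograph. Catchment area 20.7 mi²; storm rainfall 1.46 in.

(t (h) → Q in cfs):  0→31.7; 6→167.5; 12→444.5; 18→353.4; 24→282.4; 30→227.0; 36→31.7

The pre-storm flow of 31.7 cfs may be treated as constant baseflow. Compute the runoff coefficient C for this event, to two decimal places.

ΣQ_DR = 1316 cfs; V = ΣQ_DR·Δt = 2.843 × 10^7 ft³.
Runoff depth d = V / A = 0.5912 in.
C = d / P = 0.5912 / 1.46 = 0.40.

C ≈ 0.40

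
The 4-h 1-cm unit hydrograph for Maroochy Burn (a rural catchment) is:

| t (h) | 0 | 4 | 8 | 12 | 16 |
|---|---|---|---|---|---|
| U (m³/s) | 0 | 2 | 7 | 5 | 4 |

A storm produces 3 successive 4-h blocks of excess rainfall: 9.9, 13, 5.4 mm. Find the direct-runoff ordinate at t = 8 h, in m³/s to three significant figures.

Q ≈ 9.53 m³/s

By discrete convolution, Q_j = Σ (P_i / 10 mm) · U_{j−i}.
At t = 8 h (j=2): Q = (9.9/10)·7 + (13/10)·2 + (5.4/10)·0 = 9.53 m³/s.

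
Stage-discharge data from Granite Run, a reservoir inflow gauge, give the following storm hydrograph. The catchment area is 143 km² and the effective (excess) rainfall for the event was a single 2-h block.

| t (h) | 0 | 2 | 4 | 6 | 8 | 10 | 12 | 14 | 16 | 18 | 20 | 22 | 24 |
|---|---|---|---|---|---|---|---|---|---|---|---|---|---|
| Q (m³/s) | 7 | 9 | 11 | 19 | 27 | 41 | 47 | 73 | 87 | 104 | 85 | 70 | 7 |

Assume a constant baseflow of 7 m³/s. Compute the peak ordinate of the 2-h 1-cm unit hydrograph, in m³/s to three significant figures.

U_p ≈ 38.8 m³/s

Direct runoff: 0.0, 2.0, 4.0, 12.0, 20.0, 34.0, 40.0, 66.0, 80.0, 97.0, 78.0, 63.0, 0.0 m³/s; ΣQ_DR = 496.0 m³/s, peak = 97.0 m³/s.
Runoff depth d = ΣQ_DR·Δt / A = 496.0 × 7200 / (143 km²) = 24.97 mm.
The 1-cm UH is the DRH scaled by (10 mm)/d, so U_p = 97.0 × 10/24.97 = 38.8 m³/s.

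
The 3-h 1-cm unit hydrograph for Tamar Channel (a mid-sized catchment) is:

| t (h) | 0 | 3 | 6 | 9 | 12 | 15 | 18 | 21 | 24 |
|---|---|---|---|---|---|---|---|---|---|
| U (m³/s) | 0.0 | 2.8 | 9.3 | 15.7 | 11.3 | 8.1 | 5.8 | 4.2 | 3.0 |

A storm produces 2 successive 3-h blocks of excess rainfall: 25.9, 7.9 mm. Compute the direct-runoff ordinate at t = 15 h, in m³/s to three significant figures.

By discrete convolution, Q_j = Σ (P_i / 10 mm) · U_{j−i}.
At t = 15 h (j=5): Q = (25.9/10)·8.1 + (7.9/10)·11.3 = 29.9 m³/s.

Q ≈ 29.9 m³/s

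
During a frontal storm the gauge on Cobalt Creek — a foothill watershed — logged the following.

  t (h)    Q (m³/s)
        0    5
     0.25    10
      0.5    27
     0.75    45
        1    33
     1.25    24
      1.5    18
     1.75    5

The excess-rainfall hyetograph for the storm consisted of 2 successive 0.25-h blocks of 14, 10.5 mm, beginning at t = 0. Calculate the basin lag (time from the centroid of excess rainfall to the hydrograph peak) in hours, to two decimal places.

Centroid of excess rainfall: t_c = Σ P_i·t̄_i / ΣP_i = 0.2321 h (block centres at 0.125, 0.375 h).
Hydrograph peak occurs at t = 0.75 h, so basin lag t_L = 0.75 − 0.2321 = 0.52 h.

t_L ≈ 0.52 h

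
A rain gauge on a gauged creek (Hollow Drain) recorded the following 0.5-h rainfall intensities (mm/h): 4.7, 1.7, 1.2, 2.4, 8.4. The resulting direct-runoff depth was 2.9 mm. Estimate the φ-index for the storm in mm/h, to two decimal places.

φ ≈ 3.65 mm/h

Only the 2 blocks with intensity above φ contribute runoff: 4.7, 8.4 mm/h.
Σ(I−φ)·Δt = d  ⇒  (4.7+8.4 − 2φ)·0.5 = 2.9
φ = (13.10 − 2.9/0.5) / 2 = 3.65 mm/h.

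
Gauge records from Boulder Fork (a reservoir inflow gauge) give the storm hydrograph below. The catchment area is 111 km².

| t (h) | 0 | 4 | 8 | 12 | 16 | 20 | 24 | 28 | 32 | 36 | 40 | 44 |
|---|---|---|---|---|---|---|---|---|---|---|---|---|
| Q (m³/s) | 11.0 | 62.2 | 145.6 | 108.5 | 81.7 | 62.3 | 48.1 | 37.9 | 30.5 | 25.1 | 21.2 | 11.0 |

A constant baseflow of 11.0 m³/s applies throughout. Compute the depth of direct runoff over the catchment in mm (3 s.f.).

Direct runoff: 0.0, 51.2, 134.6, 97.5, 70.7, 51.3, 37.1, 26.9, 19.5, 14.1, 10.2, 0.0 m³/s; ΣQ_DR = 513.1 m³/s.
V = ΣQ_DR · Δt = 513.1 × 14400 s = 7.389 × 10^6 m³.
Over A = 111 km², depth = V / A = 66.6 mm.

d ≈ 66.6 mm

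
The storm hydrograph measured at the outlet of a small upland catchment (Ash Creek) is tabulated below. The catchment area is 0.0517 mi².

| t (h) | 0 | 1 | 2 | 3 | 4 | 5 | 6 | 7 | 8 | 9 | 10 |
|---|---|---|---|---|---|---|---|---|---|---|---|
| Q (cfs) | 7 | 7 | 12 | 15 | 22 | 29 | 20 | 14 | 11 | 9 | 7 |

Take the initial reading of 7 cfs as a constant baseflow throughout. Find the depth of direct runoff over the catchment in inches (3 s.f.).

d ≈ 2.28 in

Direct runoff: 0.0, 0.0, 5.0, 8.0, 15.0, 22.0, 13.0, 7.0, 4.0, 2.0, 0.0 cfs; ΣQ_DR = 76.00 cfs.
V = ΣQ_DR · Δt = 76.00 × 3600 s = 2.736 × 10^5 ft³.
Over A = 0.0517 mi², depth = V / A = 2.28 in.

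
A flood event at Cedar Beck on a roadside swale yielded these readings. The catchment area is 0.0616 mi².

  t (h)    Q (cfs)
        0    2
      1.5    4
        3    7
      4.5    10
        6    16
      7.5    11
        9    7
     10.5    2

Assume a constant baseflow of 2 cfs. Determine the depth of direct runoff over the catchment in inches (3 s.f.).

Direct runoff: 0.0, 2.0, 5.0, 8.0, 14.0, 9.0, 5.0, 0.0 cfs; ΣQ_DR = 43.00 cfs.
V = ΣQ_DR · Δt = 43.00 × 5400 s = 2.322 × 10^5 ft³.
Over A = 0.0616 mi², depth = V / A = 1.62 in.

d ≈ 1.62 in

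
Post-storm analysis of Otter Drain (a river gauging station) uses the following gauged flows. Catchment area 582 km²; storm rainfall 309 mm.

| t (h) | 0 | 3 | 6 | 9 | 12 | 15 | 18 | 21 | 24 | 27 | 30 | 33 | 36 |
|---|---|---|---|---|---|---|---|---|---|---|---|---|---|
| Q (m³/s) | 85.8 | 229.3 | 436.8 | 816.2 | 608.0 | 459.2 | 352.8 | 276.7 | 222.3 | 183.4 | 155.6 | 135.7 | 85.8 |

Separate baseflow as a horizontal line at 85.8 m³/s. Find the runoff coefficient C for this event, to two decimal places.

ΣQ_DR = 2932 m³/s; V = ΣQ_DR·Δt = 3.167 × 10^7 m³.
Runoff depth d = V / A = 54.41 mm.
C = d / P = 54.41 / 309 = 0.18.

C ≈ 0.18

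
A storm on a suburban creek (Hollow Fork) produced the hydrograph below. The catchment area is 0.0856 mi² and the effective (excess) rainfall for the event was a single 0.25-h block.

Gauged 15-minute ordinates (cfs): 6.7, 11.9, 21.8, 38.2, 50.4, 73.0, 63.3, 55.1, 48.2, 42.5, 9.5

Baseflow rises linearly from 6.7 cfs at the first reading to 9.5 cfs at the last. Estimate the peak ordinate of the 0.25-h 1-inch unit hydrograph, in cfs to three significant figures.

Direct runoff: 0.00, 4.92, 14.54, 30.66, 42.58, 64.90, 54.92, 46.44, 39.26, 33.28, 0.00 cfs; ΣQ_DR = 331.5 cfs, peak = 64.90 cfs.
Runoff depth d = ΣQ_DR·Δt / A = 331.5 × 900 / (0.0856 mi²) = 1.500 in.
The 1-inch UH is the DRH scaled by (1 in)/d, so U_p = 64.90 × 1/1.500 = 43.3 cfs.

U_p ≈ 43.3 cfs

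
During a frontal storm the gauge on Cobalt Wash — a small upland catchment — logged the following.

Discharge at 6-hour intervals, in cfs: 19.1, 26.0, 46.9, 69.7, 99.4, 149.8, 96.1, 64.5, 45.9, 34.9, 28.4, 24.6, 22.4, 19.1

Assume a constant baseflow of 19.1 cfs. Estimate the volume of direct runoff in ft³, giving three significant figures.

Direct-runoff ordinates (Q − Q_b): 0.0, 6.9, 27.8, 50.6, 80.3, 130.7, 77.0, 45.4, 26.8, 15.8, 9.3, 5.5, 3.3, 0.0 cfs.
ΣQ_DR = 479.4 cfs.
With Δt = 6 h = 21600 s, V = ΣQ_DR · Δt = 479.4 × 21600 = 1.04 × 10^7 ft³.

V ≈ 1.04 × 10^7 ft³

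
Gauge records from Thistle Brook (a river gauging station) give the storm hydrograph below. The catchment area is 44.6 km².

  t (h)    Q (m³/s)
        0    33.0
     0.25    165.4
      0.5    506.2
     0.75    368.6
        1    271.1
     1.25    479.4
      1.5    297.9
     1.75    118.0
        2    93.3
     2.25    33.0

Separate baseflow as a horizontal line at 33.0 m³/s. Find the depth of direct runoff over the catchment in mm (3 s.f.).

d ≈ 41.1 mm

Direct runoff: 0.0, 132.4, 473.2, 335.6, 238.1, 446.4, 264.9, 85.0, 60.3, 0.0 m³/s; ΣQ_DR = 2036 m³/s.
V = ΣQ_DR · Δt = 2036 × 900 s = 1.832 × 10^6 m³.
Over A = 44.6 km², depth = V / A = 41.1 mm.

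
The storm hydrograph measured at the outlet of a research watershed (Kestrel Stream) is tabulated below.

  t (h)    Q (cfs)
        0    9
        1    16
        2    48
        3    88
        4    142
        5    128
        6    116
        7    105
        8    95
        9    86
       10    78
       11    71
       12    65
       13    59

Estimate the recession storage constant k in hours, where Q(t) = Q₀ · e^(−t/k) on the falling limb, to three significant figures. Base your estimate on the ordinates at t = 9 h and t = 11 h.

k ≈ 10.4 h

On the falling limb, Q drops from 86 to 71 cfs between t = 9 h and t = 11 h (Δt = 2 h).
k = −Δt / ln(Q₂/Q₁) = −2 / ln(71/86) = 10.4 h.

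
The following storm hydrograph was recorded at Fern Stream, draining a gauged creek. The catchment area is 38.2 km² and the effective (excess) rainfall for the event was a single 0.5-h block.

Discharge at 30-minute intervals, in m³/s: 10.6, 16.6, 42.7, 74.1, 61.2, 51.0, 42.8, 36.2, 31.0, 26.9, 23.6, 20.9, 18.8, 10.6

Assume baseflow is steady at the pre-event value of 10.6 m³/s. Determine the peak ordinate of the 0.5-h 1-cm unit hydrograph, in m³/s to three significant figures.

U_p ≈ 42.3 m³/s

Direct runoff: 0.0, 6.0, 32.1, 63.5, 50.6, 40.4, 32.2, 25.6, 20.4, 16.3, 13.0, 10.3, 8.2, 0.0 m³/s; ΣQ_DR = 318.6 m³/s, peak = 63.5 m³/s.
Runoff depth d = ΣQ_DR·Δt / A = 318.6 × 1800 / (38.2 km²) = 15.01 mm.
The 1-cm UH is the DRH scaled by (10 mm)/d, so U_p = 63.5 × 10/15.01 = 42.3 m³/s.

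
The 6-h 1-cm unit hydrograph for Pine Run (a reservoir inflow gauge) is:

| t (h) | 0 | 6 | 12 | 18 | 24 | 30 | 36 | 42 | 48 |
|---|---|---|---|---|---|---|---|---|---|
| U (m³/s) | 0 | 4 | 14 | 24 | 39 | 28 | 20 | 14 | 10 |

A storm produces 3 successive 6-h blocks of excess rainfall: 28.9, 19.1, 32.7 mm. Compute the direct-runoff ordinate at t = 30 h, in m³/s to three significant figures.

Q ≈ 234 m³/s

By discrete convolution, Q_j = Σ (P_i / 10 mm) · U_{j−i}.
At t = 30 h (j=5): Q = (28.9/10)·28 + (19.1/10)·39 + (32.7/10)·24 = 234 m³/s.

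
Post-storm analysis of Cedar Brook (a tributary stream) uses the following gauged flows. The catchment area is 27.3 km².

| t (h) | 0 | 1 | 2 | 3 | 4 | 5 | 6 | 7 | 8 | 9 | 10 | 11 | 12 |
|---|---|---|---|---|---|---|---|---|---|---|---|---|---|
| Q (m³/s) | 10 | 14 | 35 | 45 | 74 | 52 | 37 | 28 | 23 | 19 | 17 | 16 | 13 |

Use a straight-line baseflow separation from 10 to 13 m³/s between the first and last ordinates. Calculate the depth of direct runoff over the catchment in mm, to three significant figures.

Direct runoff: 0.00, 3.75, 24.50, 34.25, 63.00, 40.75, 25.50, 16.25, 11.00, 6.75, 4.50, 3.25, 0.00 m³/s; ΣQ_DR = 233.5 m³/s.
V = ΣQ_DR · Δt = 233.5 × 3600 s = 8.406 × 10^5 m³.
Over A = 27.3 km², depth = V / A = 30.8 mm.

d ≈ 30.8 mm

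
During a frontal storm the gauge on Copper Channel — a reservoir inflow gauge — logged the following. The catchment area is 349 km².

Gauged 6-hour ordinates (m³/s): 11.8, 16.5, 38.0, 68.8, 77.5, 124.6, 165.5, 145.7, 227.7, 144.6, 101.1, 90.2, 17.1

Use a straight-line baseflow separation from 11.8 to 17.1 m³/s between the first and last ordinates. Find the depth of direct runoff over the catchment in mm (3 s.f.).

Direct runoff: 0.00, 4.26, 25.32, 55.67, 63.93, 110.59, 151.05, 130.81, 212.37, 128.82, 84.88, 73.54, 0.00 m³/s; ΣQ_DR = 1041 m³/s.
V = ΣQ_DR · Δt = 1041 × 21600 s = 2.249 × 10^7 m³.
Over A = 349 km², depth = V / A = 64.4 mm.

d ≈ 64.4 mm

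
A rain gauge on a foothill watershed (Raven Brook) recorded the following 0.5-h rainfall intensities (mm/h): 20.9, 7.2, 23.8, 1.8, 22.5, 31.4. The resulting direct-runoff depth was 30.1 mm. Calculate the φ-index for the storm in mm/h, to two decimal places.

φ ≈ 9.60 mm/h

Only the 4 blocks with intensity above φ contribute runoff: 20.9, 23.8, 22.5, 31.4 mm/h.
Σ(I−φ)·Δt = d  ⇒  (20.9+23.8+22.5+31.4 − 4φ)·0.5 = 30.1
φ = (98.60 − 30.1/0.5) / 4 = 9.60 mm/h.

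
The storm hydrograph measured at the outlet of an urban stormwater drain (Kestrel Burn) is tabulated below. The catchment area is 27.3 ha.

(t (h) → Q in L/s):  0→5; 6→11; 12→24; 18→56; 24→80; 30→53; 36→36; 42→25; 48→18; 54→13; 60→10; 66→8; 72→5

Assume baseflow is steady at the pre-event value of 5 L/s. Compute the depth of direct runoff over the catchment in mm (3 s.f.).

Direct runoff: 0.0, 6.0, 19.0, 51.0, 75.0, 48.0, 31.0, 20.0, 13.0, 8.0, 5.0, 3.0, 0.0 L/s; ΣQ_DR = 279.0 L/s.
V = ΣQ_DR · Δt = 279.0 × 21600 s = 6.026 × 10^6 L.
Over A = 27.3 ha, depth = V / A = 22.1 mm.

d ≈ 22.1 mm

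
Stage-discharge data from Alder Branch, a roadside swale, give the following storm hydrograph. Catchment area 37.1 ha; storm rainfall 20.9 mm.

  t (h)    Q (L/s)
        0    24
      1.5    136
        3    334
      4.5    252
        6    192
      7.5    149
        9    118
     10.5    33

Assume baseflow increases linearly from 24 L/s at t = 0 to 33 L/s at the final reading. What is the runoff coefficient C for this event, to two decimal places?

C ≈ 0.70

ΣQ_DR = 1010 L/s; V = ΣQ_DR·Δt = 5.454 × 10^6 L.
Runoff depth d = V / A = 14.70 mm.
C = d / P = 14.70 / 20.9 = 0.70.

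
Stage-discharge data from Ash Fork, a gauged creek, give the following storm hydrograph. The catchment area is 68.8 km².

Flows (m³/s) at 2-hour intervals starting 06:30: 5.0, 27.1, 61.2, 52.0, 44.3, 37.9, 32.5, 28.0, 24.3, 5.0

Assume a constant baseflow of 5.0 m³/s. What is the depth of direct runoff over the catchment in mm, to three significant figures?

Direct runoff: 0.0, 22.1, 56.2, 47.0, 39.3, 32.9, 27.5, 23.0, 19.3, 0.0 m³/s; ΣQ_DR = 267.3 m³/s.
V = ΣQ_DR · Δt = 267.3 × 7200 s = 1.925 × 10^6 m³.
Over A = 68.8 km², depth = V / A = 28.0 mm.

d ≈ 28.0 mm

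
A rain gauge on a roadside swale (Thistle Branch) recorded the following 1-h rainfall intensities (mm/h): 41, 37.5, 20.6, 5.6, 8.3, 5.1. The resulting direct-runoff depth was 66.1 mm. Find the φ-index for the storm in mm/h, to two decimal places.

φ ≈ 11.00 mm/h

Only the 3 blocks with intensity above φ contribute runoff: 41, 37.5, 20.6 mm/h.
Σ(I−φ)·Δt = d  ⇒  (41+37.5+20.6 − 3φ)·1 = 66.1
φ = (99.10 − 66.1/1) / 3 = 11.00 mm/h.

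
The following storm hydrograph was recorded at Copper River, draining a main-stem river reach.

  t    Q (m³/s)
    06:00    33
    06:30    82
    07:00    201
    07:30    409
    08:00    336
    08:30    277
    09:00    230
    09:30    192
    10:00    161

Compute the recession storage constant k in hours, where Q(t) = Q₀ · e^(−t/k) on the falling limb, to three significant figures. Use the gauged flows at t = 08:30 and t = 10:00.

k ≈ 2.76 h

On the falling limb, Q drops from 277 to 161 m³/s between t = 08:30 and t = 10:00 (Δt = 1.5 h).
k = −Δt / ln(Q₂/Q₁) = −1.5 / ln(161/277) = 2.76 h.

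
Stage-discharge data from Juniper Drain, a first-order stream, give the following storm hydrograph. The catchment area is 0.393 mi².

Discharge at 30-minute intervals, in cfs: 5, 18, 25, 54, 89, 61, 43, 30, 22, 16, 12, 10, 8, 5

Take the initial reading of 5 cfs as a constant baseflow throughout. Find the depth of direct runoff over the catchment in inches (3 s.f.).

Direct runoff: 0.0, 13.0, 20.0, 49.0, 84.0, 56.0, 38.0, 25.0, 17.0, 11.0, 7.0, 5.0, 3.0, 0.0 cfs; ΣQ_DR = 328.0 cfs.
V = ΣQ_DR · Δt = 328.0 × 1800 s = 5.904 × 10^5 ft³.
Over A = 0.393 mi², depth = V / A = 0.647 in.

d ≈ 0.647 in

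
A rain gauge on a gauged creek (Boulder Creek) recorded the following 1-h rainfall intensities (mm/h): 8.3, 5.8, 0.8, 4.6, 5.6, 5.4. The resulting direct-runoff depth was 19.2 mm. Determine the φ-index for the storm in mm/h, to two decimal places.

φ ≈ 2.10 mm/h

Only the 5 blocks with intensity above φ contribute runoff: 8.3, 5.8, 4.6, 5.6, 5.4 mm/h.
Σ(I−φ)·Δt = d  ⇒  (8.3+5.8+4.6+5.6+5.4 − 5φ)·1 = 19.2
φ = (29.70 − 19.2/1) / 5 = 2.10 mm/h.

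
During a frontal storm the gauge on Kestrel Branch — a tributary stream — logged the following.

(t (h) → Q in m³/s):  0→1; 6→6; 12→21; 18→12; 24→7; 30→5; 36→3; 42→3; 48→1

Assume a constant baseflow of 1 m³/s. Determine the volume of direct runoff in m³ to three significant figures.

V ≈ 1.08 × 10^6 m³

Direct-runoff ordinates (Q − Q_b): 0.0, 5.0, 20.0, 11.0, 6.0, 4.0, 2.0, 2.0, 0.0 m³/s.
ΣQ_DR = 50.00 m³/s.
With Δt = 6 h = 21600 s, V = ΣQ_DR · Δt = 50.00 × 21600 = 1.08 × 10^6 m³.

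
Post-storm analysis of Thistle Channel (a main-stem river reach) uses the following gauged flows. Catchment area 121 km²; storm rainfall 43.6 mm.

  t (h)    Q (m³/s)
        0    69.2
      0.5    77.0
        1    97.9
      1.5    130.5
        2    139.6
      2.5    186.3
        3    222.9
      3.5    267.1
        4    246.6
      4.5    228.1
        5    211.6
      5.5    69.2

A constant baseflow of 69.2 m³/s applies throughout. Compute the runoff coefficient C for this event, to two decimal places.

ΣQ_DR = 1116 m³/s; V = ΣQ_DR·Δt = 2.008 × 10^6 m³.
Runoff depth d = V / A = 16.60 mm.
C = d / P = 16.60 / 43.6 = 0.38.

C ≈ 0.38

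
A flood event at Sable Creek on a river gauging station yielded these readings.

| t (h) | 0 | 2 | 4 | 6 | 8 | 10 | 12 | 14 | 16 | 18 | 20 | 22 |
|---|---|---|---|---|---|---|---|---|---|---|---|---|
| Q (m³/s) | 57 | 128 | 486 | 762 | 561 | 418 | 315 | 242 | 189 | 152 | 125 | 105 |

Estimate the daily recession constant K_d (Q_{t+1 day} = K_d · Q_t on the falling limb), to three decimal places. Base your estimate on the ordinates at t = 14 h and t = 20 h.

K_d ≈ 0.071

Between t = 14 h and t = 20 h the flow falls from 242 to 125 m³/s over 3×2 h = 6 h.
Per-interval ratio K = (125/242)^(1/3) = 0.8024; K_d = K^(24/2) = 0.071.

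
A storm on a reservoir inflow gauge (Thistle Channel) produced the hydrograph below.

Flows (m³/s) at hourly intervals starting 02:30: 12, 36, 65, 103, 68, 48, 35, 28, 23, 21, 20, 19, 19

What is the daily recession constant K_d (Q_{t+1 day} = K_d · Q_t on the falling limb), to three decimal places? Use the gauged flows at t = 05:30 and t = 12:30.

Between t = 05:30 and t = 12:30 the flow falls from 103 to 20 m³/s over 7×1 h = 7 h.
Per-interval ratio K = (20/103)^(1/7) = 0.7912; K_d = K^(24/1) = 0.004.

K_d ≈ 0.004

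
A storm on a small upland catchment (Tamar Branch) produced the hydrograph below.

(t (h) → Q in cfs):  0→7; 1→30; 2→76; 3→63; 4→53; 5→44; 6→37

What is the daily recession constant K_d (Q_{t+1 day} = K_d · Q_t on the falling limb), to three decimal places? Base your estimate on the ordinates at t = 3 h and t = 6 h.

K_d ≈ 0.014

Between t = 3 h and t = 6 h the flow falls from 63 to 37 cfs over 3×1 h = 3 h.
Per-interval ratio K = (37/63)^(1/3) = 0.8374; K_d = K^(24/1) = 0.014.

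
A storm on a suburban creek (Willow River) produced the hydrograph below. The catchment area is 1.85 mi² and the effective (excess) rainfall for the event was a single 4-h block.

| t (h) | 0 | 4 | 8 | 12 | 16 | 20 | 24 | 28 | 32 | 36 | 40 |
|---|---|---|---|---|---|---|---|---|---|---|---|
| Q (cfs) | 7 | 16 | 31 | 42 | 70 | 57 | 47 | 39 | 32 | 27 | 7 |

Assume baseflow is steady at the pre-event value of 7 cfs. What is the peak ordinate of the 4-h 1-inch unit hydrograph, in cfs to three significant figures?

Direct runoff: 0.0, 9.0, 24.0, 35.0, 63.0, 50.0, 40.0, 32.0, 25.0, 20.0, 0.0 cfs; ΣQ_DR = 298.0 cfs, peak = 63.0 cfs.
Runoff depth d = ΣQ_DR·Δt / A = 298.0 × 14400 / (1.85 mi²) = 0.9984 in.
The 1-inch UH is the DRH scaled by (1 in)/d, so U_p = 63.0 × 1/0.9984 = 63.1 cfs.

U_p ≈ 63.1 cfs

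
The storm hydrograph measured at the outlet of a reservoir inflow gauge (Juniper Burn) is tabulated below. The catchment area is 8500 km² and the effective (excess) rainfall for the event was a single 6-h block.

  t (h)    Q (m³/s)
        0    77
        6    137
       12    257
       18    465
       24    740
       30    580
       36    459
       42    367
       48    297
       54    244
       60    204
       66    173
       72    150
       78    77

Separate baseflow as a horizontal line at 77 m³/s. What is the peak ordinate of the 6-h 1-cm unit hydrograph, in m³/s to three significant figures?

U_p ≈ 829 m³/s

Direct runoff: 0.0, 60.0, 180.0, 388.0, 663.0, 503.0, 382.0, 290.0, 220.0, 167.0, 127.0, 96.0, 73.0, 0.0 m³/s; ΣQ_DR = 3149 m³/s, peak = 663.0 m³/s.
Runoff depth d = ΣQ_DR·Δt / A = 3149 × 21600 / (8500 km²) = 8.002 mm.
The 1-cm UH is the DRH scaled by (10 mm)/d, so U_p = 663.0 × 10/8.002 = 829 m³/s.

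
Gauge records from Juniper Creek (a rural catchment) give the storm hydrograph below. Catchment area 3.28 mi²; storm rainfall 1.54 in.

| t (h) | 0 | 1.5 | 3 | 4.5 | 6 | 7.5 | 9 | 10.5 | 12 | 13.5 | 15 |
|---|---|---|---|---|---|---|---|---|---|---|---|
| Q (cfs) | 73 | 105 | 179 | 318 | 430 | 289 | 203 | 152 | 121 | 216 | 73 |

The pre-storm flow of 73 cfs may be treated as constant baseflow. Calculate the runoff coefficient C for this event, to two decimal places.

C ≈ 0.62

ΣQ_DR = 1356 cfs; V = ΣQ_DR·Δt = 7.322 × 10^6 ft³.
Runoff depth d = V / A = 0.9609 in.
C = d / P = 0.9609 / 1.54 = 0.62.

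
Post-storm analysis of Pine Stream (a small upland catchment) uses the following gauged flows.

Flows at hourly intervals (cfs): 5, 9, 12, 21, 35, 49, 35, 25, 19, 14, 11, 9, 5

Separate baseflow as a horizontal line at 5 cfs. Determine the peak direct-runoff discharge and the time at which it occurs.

Q_p = 44.0 cfs at t = 5 h

Subtracting baseflow gives direct-runoff ordinates: 0.0, 4.0, 7.0, 16.0, 30.0, 44.0, 30.0, 20.0, 14.0, 9.0, 6.0, 4.0, 0.0 cfs.
The maximum is 44.0 cfs, occurring at the reading for t = 5 h.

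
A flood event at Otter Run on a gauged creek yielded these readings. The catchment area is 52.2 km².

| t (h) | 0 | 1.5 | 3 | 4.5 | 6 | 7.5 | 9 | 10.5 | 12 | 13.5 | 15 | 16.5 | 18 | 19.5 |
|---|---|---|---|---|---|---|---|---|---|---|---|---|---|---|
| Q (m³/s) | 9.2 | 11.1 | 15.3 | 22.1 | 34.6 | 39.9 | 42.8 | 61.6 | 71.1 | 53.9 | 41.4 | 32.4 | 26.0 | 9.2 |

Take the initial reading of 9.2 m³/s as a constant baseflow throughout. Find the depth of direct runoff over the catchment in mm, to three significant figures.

Direct runoff: 0.0, 1.9, 6.1, 12.9, 25.4, 30.7, 33.6, 52.4, 61.9, 44.7, 32.2, 23.2, 16.8, 0.0 m³/s; ΣQ_DR = 341.8 m³/s.
V = ΣQ_DR · Δt = 341.8 × 5400 s = 1.846 × 10^6 m³.
Over A = 52.2 km², depth = V / A = 35.4 mm.

d ≈ 35.4 mm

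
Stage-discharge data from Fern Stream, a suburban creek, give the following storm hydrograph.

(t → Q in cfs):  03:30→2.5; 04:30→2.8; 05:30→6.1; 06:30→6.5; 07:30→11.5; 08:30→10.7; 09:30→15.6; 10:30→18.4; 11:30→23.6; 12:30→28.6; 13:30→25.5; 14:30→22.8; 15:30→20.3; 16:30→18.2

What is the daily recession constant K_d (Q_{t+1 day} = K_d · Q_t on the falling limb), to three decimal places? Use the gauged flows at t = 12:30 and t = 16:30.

K_d ≈ 0.066

Between t = 12:30 and t = 16:30 the flow falls from 28.6 to 18.2 cfs over 4×1 h = 4 h.
Per-interval ratio K = (18.2/28.6)^(1/4) = 0.8932; K_d = K^(24/1) = 0.066.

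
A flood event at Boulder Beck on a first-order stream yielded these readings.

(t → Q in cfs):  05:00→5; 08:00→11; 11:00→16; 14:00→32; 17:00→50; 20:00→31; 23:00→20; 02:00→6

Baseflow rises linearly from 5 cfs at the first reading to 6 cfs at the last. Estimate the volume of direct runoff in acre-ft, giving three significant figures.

Direct-runoff ordinates (Q − Q_b): 0.00, 5.86, 10.71, 26.57, 44.43, 25.29, 14.14, 0.00 cfs.
ΣQ_DR = 127.0 cfs.
With Δt = 3 h = 10800 s, V = ΣQ_DR · Δt = 127.0 × 10800 = 1.37 × 10^6 ft³ = 31.5 acre-ft.

V ≈ 31.5 acre-ft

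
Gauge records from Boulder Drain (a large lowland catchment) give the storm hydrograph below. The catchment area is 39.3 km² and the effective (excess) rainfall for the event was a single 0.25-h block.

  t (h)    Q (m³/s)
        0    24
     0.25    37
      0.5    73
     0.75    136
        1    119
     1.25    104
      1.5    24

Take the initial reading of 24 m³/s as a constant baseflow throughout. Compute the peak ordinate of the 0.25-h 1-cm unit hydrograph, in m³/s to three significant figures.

Direct runoff: 0.0, 13.0, 49.0, 112.0, 95.0, 80.0, 0.0 m³/s; ΣQ_DR = 349.0 m³/s, peak = 112.0 m³/s.
Runoff depth d = ΣQ_DR·Δt / A = 349.0 × 900 / (39.3 km²) = 7.992 mm.
The 1-cm UH is the DRH scaled by (10 mm)/d, so U_p = 112.0 × 10/7.992 = 140 m³/s.

U_p ≈ 140 m³/s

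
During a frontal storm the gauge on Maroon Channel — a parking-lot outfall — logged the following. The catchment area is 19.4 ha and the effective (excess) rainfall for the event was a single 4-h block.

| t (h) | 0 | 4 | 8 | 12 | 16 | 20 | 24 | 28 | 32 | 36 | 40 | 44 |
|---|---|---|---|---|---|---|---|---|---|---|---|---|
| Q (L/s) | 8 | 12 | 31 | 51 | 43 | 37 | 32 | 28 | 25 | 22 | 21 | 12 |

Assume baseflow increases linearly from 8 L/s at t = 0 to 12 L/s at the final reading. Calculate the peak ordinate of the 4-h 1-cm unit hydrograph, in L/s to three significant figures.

Direct runoff: 0.00, 3.64, 22.27, 41.91, 33.55, 27.18, 21.82, 17.45, 14.09, 10.73, 9.36, 0.00 L/s; ΣQ_DR = 202.0 L/s, peak = 41.91 L/s.
Runoff depth d = ΣQ_DR·Δt / A = 202.0 × 14400 / (19.4 ha) = 14.99 mm.
The 1-cm UH is the DRH scaled by (10 mm)/d, so U_p = 41.91 × 10/14.99 = 28.0 L/s.

U_p ≈ 28.0 L/s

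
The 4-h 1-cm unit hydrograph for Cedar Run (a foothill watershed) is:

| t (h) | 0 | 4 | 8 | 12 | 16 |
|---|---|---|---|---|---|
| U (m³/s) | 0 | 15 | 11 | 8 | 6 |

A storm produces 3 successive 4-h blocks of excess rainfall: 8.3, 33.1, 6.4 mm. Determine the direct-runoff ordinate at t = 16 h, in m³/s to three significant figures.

Q ≈ 38.5 m³/s

By discrete convolution, Q_j = Σ (P_i / 10 mm) · U_{j−i}.
At t = 16 h (j=4): Q = (8.3/10)·6 + (33.1/10)·8 + (6.4/10)·11 = 38.5 m³/s.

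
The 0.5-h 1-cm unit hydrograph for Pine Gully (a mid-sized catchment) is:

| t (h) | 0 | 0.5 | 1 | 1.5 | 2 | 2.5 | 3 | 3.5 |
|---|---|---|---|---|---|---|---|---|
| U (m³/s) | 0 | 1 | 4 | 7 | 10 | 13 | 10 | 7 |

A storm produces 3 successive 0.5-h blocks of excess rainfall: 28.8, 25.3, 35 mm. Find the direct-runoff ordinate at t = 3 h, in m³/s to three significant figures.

Q ≈ 96.7 m³/s

By discrete convolution, Q_j = Σ (P_i / 10 mm) · U_{j−i}.
At t = 3 h (j=6): Q = (28.8/10)·10 + (25.3/10)·13 + (35/10)·10 = 96.7 m³/s.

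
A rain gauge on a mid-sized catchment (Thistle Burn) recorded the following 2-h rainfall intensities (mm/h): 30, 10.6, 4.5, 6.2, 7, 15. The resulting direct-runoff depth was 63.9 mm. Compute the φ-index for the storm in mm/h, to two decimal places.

Only the 3 blocks with intensity above φ contribute runoff: 30, 10.6, 15 mm/h.
Σ(I−φ)·Δt = d  ⇒  (30+10.6+15 − 3φ)·2 = 63.9
φ = (55.60 − 63.9/2) / 3 = 7.88 mm/h.

φ ≈ 7.88 mm/h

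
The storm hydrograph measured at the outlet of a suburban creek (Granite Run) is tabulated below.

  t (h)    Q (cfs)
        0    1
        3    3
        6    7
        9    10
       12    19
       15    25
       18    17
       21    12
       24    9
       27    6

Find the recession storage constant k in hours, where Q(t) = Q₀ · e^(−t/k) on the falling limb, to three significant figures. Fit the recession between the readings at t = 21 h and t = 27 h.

k ≈ 8.66 h

On the falling limb, Q drops from 12 to 6 cfs between t = 21 h and t = 27 h (Δt = 6 h).
k = −Δt / ln(Q₂/Q₁) = −6 / ln(6/12) = 8.66 h.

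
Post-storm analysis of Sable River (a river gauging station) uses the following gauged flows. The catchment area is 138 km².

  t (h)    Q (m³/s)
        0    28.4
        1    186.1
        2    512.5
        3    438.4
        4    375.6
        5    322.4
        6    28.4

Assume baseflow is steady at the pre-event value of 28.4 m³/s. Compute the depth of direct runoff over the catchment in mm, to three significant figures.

Direct runoff: 0.0, 157.7, 484.1, 410.0, 347.2, 294.0, 0.0 m³/s; ΣQ_DR = 1693 m³/s.
V = ΣQ_DR · Δt = 1693 × 3600 s = 6.095 × 10^6 m³.
Over A = 138 km², depth = V / A = 44.2 mm.

d ≈ 44.2 mm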